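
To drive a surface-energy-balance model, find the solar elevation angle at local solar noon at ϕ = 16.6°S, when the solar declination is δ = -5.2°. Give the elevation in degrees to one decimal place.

78.6°

At local noon the hour angle is zero, so the zenith angle equals |ϕ − δ| = |-16.6° − (-5.200°)| = 11.400°.
Elevation = 90° − 11.400° = 78.6°.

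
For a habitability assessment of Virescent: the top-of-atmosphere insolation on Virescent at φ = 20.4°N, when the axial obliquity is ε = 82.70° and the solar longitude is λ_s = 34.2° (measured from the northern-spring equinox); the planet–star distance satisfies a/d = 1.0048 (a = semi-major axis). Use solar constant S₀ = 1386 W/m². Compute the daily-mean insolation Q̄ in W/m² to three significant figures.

Solar declination: sin δ = sin ε · sin λ_s = sin 82.70° × sin 34.2° = 0.55753, so δ = +33.885°.
cos H₀ = −tan(+20.4°) tan(+33.885°) = -0.2498, H₀ = 1.8232 rad.
Bracket: H₀ sin φ sin δ + cos φ cos δ sin H₀ = 1.8232×0.34857×0.55753 + 0.93728×0.83016×0.96831 = 0.354317 + 0.753435 = 1.107752.
Inverse-square distance factor (a/d)² = 1.0048² = 1.009623.
Q̄ = (S₀/π) × 1.009623 × [bracket] = (1386/π) × 1.009623 × 1.107752 = 493.4 W/m².

Q̄ ≈ 493 W/m²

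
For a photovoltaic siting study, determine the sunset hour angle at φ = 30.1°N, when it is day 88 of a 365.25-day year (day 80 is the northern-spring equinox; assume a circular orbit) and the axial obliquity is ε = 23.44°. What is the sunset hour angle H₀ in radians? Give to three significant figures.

Solar longitude: λ_s = 360° × (88 − 80)/365.25 = 7.885°.
sin δ = sin 23.44° × sin 7.885° = 0.05457, so δ = +3.128°.
cos H₀ = −tan φ · tan δ = −tan(+30.1°) × tan(+3.128°) = -0.0317, so H₀ = 1.6025 rad = 91.82°.

H₀ = 1.60 rad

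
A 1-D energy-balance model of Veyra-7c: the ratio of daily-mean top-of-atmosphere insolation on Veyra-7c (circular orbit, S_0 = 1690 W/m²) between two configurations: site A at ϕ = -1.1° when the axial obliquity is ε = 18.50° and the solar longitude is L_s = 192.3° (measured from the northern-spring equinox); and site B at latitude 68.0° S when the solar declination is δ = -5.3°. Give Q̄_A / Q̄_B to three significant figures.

Q̄_A / Q̄_B ≈ 1.93

— Configuration A (ϕ=-1.1°):
Solar declination: sin δ = sin ε · sin L_s = sin 18.50° × sin 192.3° = -0.06760, so δ = -3.876°.
cos h₀ = −tan(-1.1°) tan(-3.876°) = -0.0013, h₀ = 1.5721 rad.
Bracket: h₀ sin ϕ sin δ + cos ϕ cos δ sin h₀ = 1.5721×-0.01920×-0.06760 + 0.99982×0.99771×1.00000 = 0.002040 + 0.997530 = 0.999570.
Q̄ = (S_0/π) × [bracket] = (1690/π) × 0.999570 = 537.71 W/m².
— Configuration B (ϕ=-68.0°):
cos h₀ = −tan(-68.0°) tan(-5.300°) = -0.2296, h₀ = 1.8025 rad.
Bracket: h₀ sin ϕ sin δ + cos ϕ cos δ sin h₀ = 1.8025×-0.92718×-0.09237 + 0.37461×0.99572×0.97328 = 0.154373 + 0.363040 = 0.517413.
Q̄ = (S_0/π) × [bracket] = (1690/π) × 0.517413 = 278.34 W/m².
Ratio Q̄_A / Q̄_B = 537.71 / 278.34 = 1.932.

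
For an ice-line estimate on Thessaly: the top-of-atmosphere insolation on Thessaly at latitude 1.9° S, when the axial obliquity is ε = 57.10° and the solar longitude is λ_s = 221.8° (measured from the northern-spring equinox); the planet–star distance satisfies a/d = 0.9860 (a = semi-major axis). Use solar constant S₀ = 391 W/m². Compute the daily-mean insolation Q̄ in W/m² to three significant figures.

Q̄ ≈ 104 W/m²

Solar declination: sin δ = sin ε · sin λ_s = sin 57.10° × sin 221.8° = -0.55963, so δ = -34.030°.
cos H₀ = −tan(-1.9°) tan(-34.030°) = -0.0224, H₀ = 1.5932 rad.
Bracket: H₀ sin φ sin δ + cos φ cos δ sin H₀ = 1.5932×-0.03316×-0.55963 + 0.99945×0.82874×0.99975 = 0.029566 + 0.828077 = 0.857643.
Inverse-square distance factor (a/d)² = 0.9860² = 0.972196.
Q̄ = (S₀/π) × 0.972196 × [bracket] = (391/π) × 0.972196 × 0.857643 = 103.8 W/m².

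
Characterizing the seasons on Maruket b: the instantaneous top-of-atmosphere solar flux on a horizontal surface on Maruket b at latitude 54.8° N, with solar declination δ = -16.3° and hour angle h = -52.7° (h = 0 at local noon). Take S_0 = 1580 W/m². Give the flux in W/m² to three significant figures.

167 W/m²

cos θ_z = sin ϕ sin δ + cos ϕ cos δ cos h = -0.229345 + 0.335271 = 0.105926.
Flux = S_0 · cos θ_z = 1580 × 0.105926 = 167.4 W/m².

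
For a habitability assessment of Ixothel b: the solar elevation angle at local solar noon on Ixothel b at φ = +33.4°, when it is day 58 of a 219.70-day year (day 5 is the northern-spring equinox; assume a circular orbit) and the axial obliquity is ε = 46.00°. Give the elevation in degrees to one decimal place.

Solar longitude: λ_s = 360° × (58 − 5)/219.70 = 86.846°.
sin δ = sin 46.00° × sin 86.846° = 0.71825, so δ = +45.910°.
At local noon the hour angle is zero, so the zenith angle equals |φ − δ| = |+33.4° − (+45.910°)| = 12.510°.
Elevation = 90° − 12.510° = 77.5°.

77.5°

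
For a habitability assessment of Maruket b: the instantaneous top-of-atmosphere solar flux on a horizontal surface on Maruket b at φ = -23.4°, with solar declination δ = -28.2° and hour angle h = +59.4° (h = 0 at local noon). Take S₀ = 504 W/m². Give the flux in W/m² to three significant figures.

cos θ_z = sin φ sin δ + cos φ cos δ cos h = 0.187673 + 0.411723 = 0.599396.
Flux = S₀ · cos θ_z = 504 × 0.599396 = 302.1 W/m².

302 W/m²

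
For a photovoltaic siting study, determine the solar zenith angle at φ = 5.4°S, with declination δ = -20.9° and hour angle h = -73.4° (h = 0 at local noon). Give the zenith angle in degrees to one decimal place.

cos θ_z = sin φ sin δ + cos φ cos δ cos h = 0.033572 + 0.265707 = 0.299279.
θ_z = arccos(0.299279) = 72.6°.

θ_z = 72.6°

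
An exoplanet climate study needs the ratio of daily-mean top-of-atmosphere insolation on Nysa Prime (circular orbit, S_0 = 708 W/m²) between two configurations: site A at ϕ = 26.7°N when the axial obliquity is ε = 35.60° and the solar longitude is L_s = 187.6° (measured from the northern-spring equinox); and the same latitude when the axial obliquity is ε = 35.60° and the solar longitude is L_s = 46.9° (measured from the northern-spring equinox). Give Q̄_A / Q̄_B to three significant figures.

Q̄_A / Q̄_B ≈ 0.740

— Configuration A (ϕ=+26.7°):
Solar declination: sin δ = sin ε · sin L_s = sin 35.60° × sin 187.6° = -0.07699, so δ = -4.416°.
cos h₀ = −tan(+26.7°) tan(-4.416°) = 0.0388, h₀ = 1.5319 rad.
Bracket: h₀ sin ϕ sin δ + cos ϕ cos δ sin h₀ = 1.5319×0.44932×-0.07699 + 0.89337×0.99703×0.99925 = -0.052993 + 0.890049 = 0.837056.
Q̄ = (S_0/π) × [bracket] = (708/π) × 0.837056 = 188.64 W/m².
— Configuration B (ϕ=+26.7°):
Solar declination: sin δ = sin ε · sin L_s = sin 35.60° × sin 46.9° = 0.42504, so δ = +25.153°.
cos h₀ = −tan(+26.7°) tan(+25.153°) = -0.2362, h₀ = 1.8092 rad.
Bracket: h₀ sin ϕ sin δ + cos ϕ cos δ sin h₀ = 1.8092×0.44932×0.42504 + 0.89337×0.90517×0.97171 = 0.345519 + 0.785775 = 1.131294.
Q̄ = (S_0/π) × [bracket] = (708/π) × 1.131294 = 254.95 W/m².
Ratio Q̄_A / Q̄_B = 188.64 / 254.95 = 0.7399.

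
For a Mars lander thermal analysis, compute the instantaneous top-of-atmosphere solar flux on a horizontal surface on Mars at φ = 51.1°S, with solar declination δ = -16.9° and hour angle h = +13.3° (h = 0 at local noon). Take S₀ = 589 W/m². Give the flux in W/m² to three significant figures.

cos θ_z = sin φ sin δ + cos φ cos δ cos h = 0.226237 + 0.584728 = 0.810965.
Flux = S₀ · cos θ_z = 589 × 0.810965 = 477.7 W/m².

478 W/m²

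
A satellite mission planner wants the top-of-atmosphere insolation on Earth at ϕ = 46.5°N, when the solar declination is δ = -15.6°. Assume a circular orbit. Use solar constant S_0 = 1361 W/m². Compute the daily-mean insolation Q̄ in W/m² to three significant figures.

cos h₀ = −tan(+46.5°) tan(-15.600°) = 0.2942, h₀ = 1.2722 rad.
Bracket: h₀ sin ϕ sin δ + cos ϕ cos δ sin h₀ = 1.2722×0.72537×-0.26892 + 0.68835×0.96316×0.95574 = -0.248164 + 0.633647 = 0.385483.
Q̄ = (S_0/π) × [bracket] = (1361/π) × 0.385483 = 167.0 W/m².

Q̄ ≈ 167 W/m²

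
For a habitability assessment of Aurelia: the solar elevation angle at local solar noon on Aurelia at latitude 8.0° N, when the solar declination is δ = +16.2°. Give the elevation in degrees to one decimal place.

At local noon the hour angle is zero, so the zenith angle equals |φ − δ| = |+8.0° − (+16.200°)| = 8.200°.
Elevation = 90° − 8.200° = 81.8°.

81.8°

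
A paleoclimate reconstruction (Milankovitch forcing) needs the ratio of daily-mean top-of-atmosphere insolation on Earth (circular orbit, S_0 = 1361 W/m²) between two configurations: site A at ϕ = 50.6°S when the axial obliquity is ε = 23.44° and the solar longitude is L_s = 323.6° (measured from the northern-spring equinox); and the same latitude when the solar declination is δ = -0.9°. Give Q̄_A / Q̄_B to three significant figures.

Q̄_A / Q̄_B ≈ 1.42

— Configuration A (ϕ=-50.6°):
Solar declination: sin δ = sin ε · sin L_s = sin 23.44° × sin 323.6° = -0.23606, so δ = -13.654°.
cos h₀ = −tan(-50.6°) tan(-13.654°) = -0.2957, h₀ = 1.8710 rad.
Bracket: h₀ sin ϕ sin δ + cos ϕ cos δ sin h₀ = 1.8710×-0.77273×-0.23606 + 0.63473×0.97174×0.95527 = 0.341290 + 0.589203 = 0.930493.
Q̄ = (S_0/π) × [bracket] = (1361/π) × 0.930493 = 403.11 W/m².
— Configuration B (ϕ=-50.6°):
cos h₀ = −tan(-50.6°) tan(-0.900°) = -0.0191, h₀ = 1.5899 rad.
Bracket: h₀ sin ϕ sin δ + cos ϕ cos δ sin h₀ = 1.5899×-0.77273×-0.01571 + 0.63473×0.99988×0.99982 = 0.019301 + 0.634540 = 0.653841.
Q̄ = (S_0/π) × [bracket] = (1361/π) × 0.653841 = 283.26 W/m².
Ratio Q̄_A / Q̄_B = 403.11 / 283.26 = 1.423.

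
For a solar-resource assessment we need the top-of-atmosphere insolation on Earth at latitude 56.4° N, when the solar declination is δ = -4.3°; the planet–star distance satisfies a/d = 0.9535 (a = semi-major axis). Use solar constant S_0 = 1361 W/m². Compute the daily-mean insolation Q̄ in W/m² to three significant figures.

cos h₀ = −tan(+56.4°) tan(-4.300°) = 0.1132, h₀ = 1.4574 rad.
Bracket: h₀ sin ϕ sin δ + cos ϕ cos δ sin h₀ = 1.4574×0.83292×-0.07498 + 0.55339×0.99719×0.99358 = -0.091018 + 0.548292 = 0.457274.
Inverse-square distance factor (a/d)² = 0.9535² = 0.909162.
Q̄ = (S_0/π) × 0.909162 × [bracket] = (1361/π) × 0.909162 × 0.457274 = 180.1 W/m².

Q̄ ≈ 180 W/m²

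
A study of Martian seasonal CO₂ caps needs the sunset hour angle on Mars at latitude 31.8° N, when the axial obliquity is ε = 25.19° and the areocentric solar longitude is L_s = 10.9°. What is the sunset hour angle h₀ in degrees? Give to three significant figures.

h₀ = 92.9°

sin δ = sin 25.19° × sin 10.9° = 0.08048, so δ = +4.616°.
cos h₀ = −tan ϕ · tan δ = −tan(+31.8°) × tan(+4.616°) = -0.0501, so h₀ = 1.6209 rad = 92.87°.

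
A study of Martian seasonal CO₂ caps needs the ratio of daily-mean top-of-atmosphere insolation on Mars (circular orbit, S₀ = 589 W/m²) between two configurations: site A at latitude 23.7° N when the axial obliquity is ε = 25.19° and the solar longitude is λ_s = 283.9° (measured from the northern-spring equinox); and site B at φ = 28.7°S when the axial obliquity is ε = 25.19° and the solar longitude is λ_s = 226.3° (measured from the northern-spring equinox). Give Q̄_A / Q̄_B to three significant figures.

— Configuration A (φ=+23.7°):
Solar declination: sin δ = sin ε · sin λ_s = sin 25.19° × sin 283.9° = -0.41316, so δ = -24.403°.
cos H₀ = −tan(+23.7°) tan(-24.403°) = 0.1992, H₀ = 1.3703 rad.
Bracket: H₀ sin φ sin δ + cos φ cos δ sin H₀ = 1.3703×0.40195×-0.41316 + 0.91566×0.91066×0.97997 = -0.227565 + 0.817153 = 0.589588.
Q̄ = (S₀/π) × [bracket] = (589/π) × 0.589588 = 110.54 W/m².
— Configuration B (φ=-28.7°):
Solar declination: sin δ = sin ε · sin λ_s = sin 25.19° × sin 226.3° = -0.30771, so δ = -17.921°.
cos H₀ = −tan(-28.7°) tan(-17.921°) = -0.1771, H₀ = 1.7488 rad.
Bracket: H₀ sin φ sin δ + cos φ cos δ sin H₀ = 1.7488×-0.48022×-0.30771 + 0.87715×0.95148×0.98420 = 0.258418 + 0.821404 = 1.079822.
Q̄ = (S₀/π) × [bracket] = (589/π) × 1.079822 = 202.45 W/m².
Ratio Q̄_A / Q̄_B = 110.54 / 202.45 = 0.5460.

Q̄_A / Q̄_B ≈ 0.546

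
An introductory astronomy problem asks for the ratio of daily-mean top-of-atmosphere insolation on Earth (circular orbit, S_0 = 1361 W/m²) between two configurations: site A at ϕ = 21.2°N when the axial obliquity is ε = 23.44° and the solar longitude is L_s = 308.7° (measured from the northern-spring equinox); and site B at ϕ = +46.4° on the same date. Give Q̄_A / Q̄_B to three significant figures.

Q̄_A / Q̄_B ≈ 2.10

— Configuration A (ϕ=+21.2°):
Solar declination: sin δ = sin ε · sin L_s = sin 23.44° × sin 308.7° = -0.31045, so δ = -18.086°.
cos h₀ = −tan(+21.2°) tan(-18.086°) = 0.1267, h₀ = 1.4438 rad.
Bracket: h₀ sin ϕ sin δ + cos ϕ cos δ sin h₀ = 1.4438×0.36162×-0.31045 + 0.93232×0.95059×0.99194 = -0.162088 + 0.879111 = 0.717023.
Q̄ = (S_0/π) × [bracket] = (1361/π) × 0.717023 = 310.63 W/m².
— Configuration B (ϕ=+46.4°):
cos h₀ = −tan(+46.4°) tan(-18.086°) = 0.3429, h₀ = 1.2207 rad.
Bracket: h₀ sin ϕ sin δ + cos ϕ cos δ sin h₀ = 1.2207×0.72417×-0.31045 + 0.68962×0.95059×0.93936 = -0.274436 + 0.615794 = 0.341358.
Q̄ = (S_0/π) × [bracket] = (1361/π) × 0.341358 = 147.88 W/m².
Ratio Q̄_A / Q̄_B = 310.63 / 147.88 = 2.101.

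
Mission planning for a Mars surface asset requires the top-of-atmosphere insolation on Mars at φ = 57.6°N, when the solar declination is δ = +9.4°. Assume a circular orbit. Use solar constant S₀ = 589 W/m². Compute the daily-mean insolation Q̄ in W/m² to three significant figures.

cos H₀ = −tan(+57.6°) tan(+9.400°) = -0.2609, H₀ = 1.8347 rad.
Bracket: H₀ sin φ sin δ + cos φ cos δ sin H₀ = 1.8347×0.84433×0.16333 + 0.53583×0.98657×0.96538 = 0.253013 + 0.510333 = 0.763346.
Q̄ = (S₀/π) × [bracket] = (589/π) × 0.763346 = 143.1 W/m².

Q̄ ≈ 143 W/m²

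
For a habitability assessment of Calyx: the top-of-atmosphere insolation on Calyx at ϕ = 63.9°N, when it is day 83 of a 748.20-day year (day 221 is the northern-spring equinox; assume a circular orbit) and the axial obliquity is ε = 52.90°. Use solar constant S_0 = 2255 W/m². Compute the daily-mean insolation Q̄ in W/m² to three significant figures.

Solar longitude: L_s = 360° × (83 − 221)/748.20 = -66.399°, i.e. -66.399° + 360° = 293.601°.
sin δ = sin 52.90° × sin 293.601° = -0.73087, so δ = -46.960°.
cos h₀ = −tan(+63.9°) tan(-46.960°) = 2.1859 ≥ 1 ⇒ polar night, h₀ = 0 and Q̄ = 0.

Q̄ ≈ 0.00 W/m²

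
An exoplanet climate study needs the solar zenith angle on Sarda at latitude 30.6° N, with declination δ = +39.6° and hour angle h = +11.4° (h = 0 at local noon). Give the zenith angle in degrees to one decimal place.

cos θ_z = sin φ sin δ + cos φ cos δ cos h = 0.324475 + 0.650129 = 0.974604.
θ_z = arccos(0.974604) = 12.9°.

θ_z = 12.9°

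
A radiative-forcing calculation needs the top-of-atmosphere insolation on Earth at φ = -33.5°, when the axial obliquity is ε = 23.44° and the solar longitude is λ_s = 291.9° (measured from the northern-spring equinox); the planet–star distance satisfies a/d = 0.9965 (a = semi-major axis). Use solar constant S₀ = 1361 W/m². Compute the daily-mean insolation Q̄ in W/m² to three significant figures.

Q̄ ≈ 483 W/m²

Solar declination: sin δ = sin ε · sin λ_s = sin 23.44° × sin 291.9° = -0.36908, so δ = -21.659°.
cos H₀ = −tan(-33.5°) tan(-21.659°) = -0.2628, H₀ = 1.8368 rad.
Bracket: H₀ sin φ sin δ + cos φ cos δ sin H₀ = 1.8368×-0.55194×-0.36908 + 0.83389×0.92940×0.96484 = 0.374175 + 0.747768 = 1.121943.
Inverse-square distance factor (a/d)² = 0.9965² = 0.993012.
Q̄ = (S₀/π) × 0.993012 × [bracket] = (1361/π) × 0.993012 × 1.121943 = 482.7 W/m².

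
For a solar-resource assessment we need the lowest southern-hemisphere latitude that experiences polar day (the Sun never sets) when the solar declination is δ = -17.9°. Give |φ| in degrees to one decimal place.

Polar day requires cos H₀ = −tan φ tan δ ≤ −1, i.e. tan φ tan δ ≥ 1.
The boundary is |tan φ| · |tan δ| = 1, so |φ| = 90° − |δ| = 90° − 17.9° = 72.1° in the southern hemisphere.

|φ| = 72.1°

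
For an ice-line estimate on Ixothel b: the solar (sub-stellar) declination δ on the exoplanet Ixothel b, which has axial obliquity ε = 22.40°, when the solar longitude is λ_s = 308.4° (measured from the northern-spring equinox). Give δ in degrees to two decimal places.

δ = -17.38°

sin δ = sin ε · sin λ_s = sin 22.40° × sin 308.4° = -0.298642.
δ = arcsin(-0.298642) = -17.38°.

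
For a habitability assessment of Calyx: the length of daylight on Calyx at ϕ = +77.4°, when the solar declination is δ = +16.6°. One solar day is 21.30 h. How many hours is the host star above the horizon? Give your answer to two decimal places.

Sunrise equation: cos h₀ = −tan ϕ · tan δ = -1.3337 ≤ −1, so the host star never sets (polar day) and h₀ = π.
Daylight = 2h₀/(2π) × 21.30 h = (3.1416/π) × 21.30 = 21.30 h.

21.30 h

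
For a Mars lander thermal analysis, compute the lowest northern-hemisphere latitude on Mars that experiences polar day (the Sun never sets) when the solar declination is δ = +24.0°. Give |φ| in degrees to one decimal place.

|φ| = 66.0°

Polar day requires cos H₀ = −tan φ tan δ ≤ −1, i.e. tan φ tan δ ≥ 1.
The boundary is |tan φ| · |tan δ| = 1, so |φ| = 90° − |δ| = 90° − 24.0° = 66.0° in the northern hemisphere.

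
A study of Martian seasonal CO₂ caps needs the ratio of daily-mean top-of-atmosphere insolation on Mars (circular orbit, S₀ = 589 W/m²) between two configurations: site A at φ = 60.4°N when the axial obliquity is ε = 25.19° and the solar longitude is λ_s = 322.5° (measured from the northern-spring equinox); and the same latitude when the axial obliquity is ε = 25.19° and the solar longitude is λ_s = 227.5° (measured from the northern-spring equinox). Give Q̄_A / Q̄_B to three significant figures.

Q̄_A / Q̄_B ≈ 1.45

— Configuration A (φ=+60.4°):
Solar declination: sin δ = sin ε · sin λ_s = sin 25.19° × sin 322.5° = -0.25910, so δ = -15.017°.
cos H₀ = −tan(+60.4°) tan(-15.017°) = 0.4722, H₀ = 1.0790 rad.
Bracket: H₀ sin φ sin δ + cos φ cos δ sin H₀ = 1.0790×0.86949×-0.25910 + 0.49394×0.96585×0.88148 = -0.243082 + 0.420529 = 0.177447.
Q̄ = (S₀/π) × [bracket] = (589/π) × 0.177447 = 33.269 W/m².
— Configuration B (φ=+60.4°):
Solar declination: sin δ = sin ε · sin λ_s = sin 25.19° × sin 227.5° = -0.31380, so δ = -18.288°.
cos H₀ = −tan(+60.4°) tan(-18.288°) = 0.5818, H₀ = 0.9499 rad.
Bracket: H₀ sin φ sin δ + cos φ cos δ sin H₀ = 0.9499×0.86949×-0.31380 + 0.49394×0.94949×0.81335 = -0.259176 + 0.381454 = 0.122278.
Q̄ = (S₀/π) × [bracket] = (589/π) × 0.122278 = 22.925 W/m².
Ratio Q̄_A / Q̄_B = 33.269 / 22.925 = 1.451.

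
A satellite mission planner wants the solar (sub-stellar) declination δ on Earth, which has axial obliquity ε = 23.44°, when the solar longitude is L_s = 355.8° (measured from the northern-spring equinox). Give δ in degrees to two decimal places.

sin δ = sin ε · sin L_s = sin 23.44° × sin 355.8° = -0.029133.
δ = arcsin(-0.029133) = -1.67°.

δ = -1.67°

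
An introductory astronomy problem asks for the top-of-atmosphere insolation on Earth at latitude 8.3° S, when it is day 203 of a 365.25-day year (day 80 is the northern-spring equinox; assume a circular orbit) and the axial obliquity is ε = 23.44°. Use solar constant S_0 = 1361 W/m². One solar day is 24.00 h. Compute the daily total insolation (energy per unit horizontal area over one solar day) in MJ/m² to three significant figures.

Solar longitude: L_s = 360° × (203 − 80)/365.25 = 121.232°.
sin δ = sin 23.44° × sin 121.232° = 0.34014, so δ = +19.885°.
cos h₀ = −tan(-8.3°) tan(+19.885°) = 0.0528, h₀ = 1.5180 rad.
Bracket: h₀ sin ϕ sin δ + cos ϕ cos δ sin h₀ = 1.5180×-0.14436×0.34014 + 0.98953×0.94038×0.99861 = -0.074538 + 0.929241 = 0.854703.
Q̄ = (S_0/π) × [bracket] = (1361/π) × 0.854703 = 370.27 W/m².
Daily total = Q̄ × 24.00 h × 3600 s/h = 370.27 × 24.00 × 3600 / 10⁶ = 31.99 MJ/m².

32.0 MJ/m²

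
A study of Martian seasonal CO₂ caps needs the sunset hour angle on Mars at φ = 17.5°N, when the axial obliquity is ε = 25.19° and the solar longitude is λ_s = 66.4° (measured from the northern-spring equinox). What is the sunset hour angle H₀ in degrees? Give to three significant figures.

H₀ = 97.7°

Solar declination: sin δ = sin ε · sin λ_s = sin 25.19° × sin 66.4° = 0.39002, so δ = +22.956°.
cos H₀ = −tan φ · tan δ = −tan(+17.5°) × tan(+22.956°) = -0.1336, so H₀ = 1.7047 rad = 97.67°.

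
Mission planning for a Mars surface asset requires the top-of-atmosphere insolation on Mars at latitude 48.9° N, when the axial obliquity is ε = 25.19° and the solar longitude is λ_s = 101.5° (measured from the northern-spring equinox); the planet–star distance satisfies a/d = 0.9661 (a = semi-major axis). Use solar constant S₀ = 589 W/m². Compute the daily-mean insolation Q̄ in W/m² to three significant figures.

Solar declination: sin δ = sin ε · sin λ_s = sin 25.19° × sin 101.5° = 0.41708, so δ = +24.650°.
cos H₀ = −tan(+48.9°) tan(+24.650°) = -0.5260, H₀ = 2.1247 rad.
Bracket: H₀ sin φ sin δ + cos φ cos δ sin H₀ = 2.1247×0.75356×0.41708 + 0.65738×0.90887×0.85046 = 0.667782 + 0.508127 = 1.175909.
Inverse-square distance factor (a/d)² = 0.9661² = 0.933349.
Q̄ = (S₀/π) × 0.933349 × [bracket] = (589/π) × 0.933349 × 1.175909 = 205.8 W/m².

Q̄ ≈ 206 W/m²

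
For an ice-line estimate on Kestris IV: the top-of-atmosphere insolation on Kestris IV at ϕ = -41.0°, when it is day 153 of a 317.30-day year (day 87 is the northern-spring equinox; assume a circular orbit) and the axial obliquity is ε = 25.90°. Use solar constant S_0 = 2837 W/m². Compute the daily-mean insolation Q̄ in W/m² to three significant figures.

Q̄ ≈ 277 W/m²

Solar longitude: L_s = 360° × (153 − 87)/317.30 = 74.882°.
sin δ = sin 25.90° × sin 74.882° = 0.42168, so δ = +24.941°.
cos h₀ = −tan(-41.0°) tan(+24.941°) = 0.4043, h₀ = 1.1546 rad.
Bracket: h₀ sin ϕ sin δ + cos ϕ cos δ sin h₀ = 1.1546×-0.65606×0.42168 + 0.75471×0.90674×0.91464 = -0.319417 + 0.625912 = 0.306495.
Q̄ = (S_0/π) × [bracket] = (2837/π) × 0.306495 = 276.8 W/m².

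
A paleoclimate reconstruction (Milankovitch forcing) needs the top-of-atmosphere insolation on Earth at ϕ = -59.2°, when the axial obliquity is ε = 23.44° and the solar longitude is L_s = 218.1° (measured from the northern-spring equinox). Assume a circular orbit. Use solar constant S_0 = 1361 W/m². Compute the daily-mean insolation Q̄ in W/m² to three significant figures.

Q̄ ≈ 378 W/m²

Solar declination: sin δ = sin ε · sin L_s = sin 23.44° × sin 218.1° = -0.24545, so δ = -14.208°.
cos h₀ = −tan(-59.2°) tan(-14.208°) = -0.4247, h₀ = 2.0095 rad.
Bracket: h₀ sin ϕ sin δ + cos ϕ cos δ sin h₀ = 2.0095×-0.85896×-0.24545 + 0.51204×0.96941×0.90532 = 0.423666 + 0.449380 = 0.873046.
Q̄ = (S_0/π) × [bracket] = (1361/π) × 0.873046 = 378.2 W/m².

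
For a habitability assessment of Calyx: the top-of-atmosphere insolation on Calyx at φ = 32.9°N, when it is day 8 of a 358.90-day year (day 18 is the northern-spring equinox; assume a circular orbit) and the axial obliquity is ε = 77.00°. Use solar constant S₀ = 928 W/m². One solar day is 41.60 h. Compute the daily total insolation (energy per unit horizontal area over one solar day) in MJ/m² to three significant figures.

Solar longitude: λ_s = 360° × (8 − 18)/358.90 = -10.031°, i.e. -10.031° + 360° = 349.969°.
sin δ = sin 77.00° × sin 349.969° = -0.16971, so δ = -9.771°.
cos H₀ = −tan(+32.9°) tan(-9.771°) = 0.1114, H₀ = 1.4592 rad.
Bracket: H₀ sin φ sin δ + cos φ cos δ sin H₀ = 1.4592×0.54317×-0.16971 + 0.83962×0.98549×0.99377 = -0.134511 + 0.822282 = 0.687771.
Q̄ = (S₀/π) × [bracket] = (928/π) × 0.687771 = 203.16 W/m².
Daily total = Q̄ × 41.60 h × 3600 s/h = 203.16 × 41.60 × 3600 / 10⁶ = 30.43 MJ/m².

30.4 MJ/m²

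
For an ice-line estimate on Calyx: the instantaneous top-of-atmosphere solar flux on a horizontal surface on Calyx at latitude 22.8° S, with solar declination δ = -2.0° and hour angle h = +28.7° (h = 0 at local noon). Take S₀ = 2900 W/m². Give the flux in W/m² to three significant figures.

2.38e+03 W/m²

cos θ_z = sin φ sin δ + cos φ cos δ cos h = 0.013524 + 0.808116 = 0.821640.
Flux = S₀ · cos θ_z = 2900 × 0.821640 = 2383 W/m².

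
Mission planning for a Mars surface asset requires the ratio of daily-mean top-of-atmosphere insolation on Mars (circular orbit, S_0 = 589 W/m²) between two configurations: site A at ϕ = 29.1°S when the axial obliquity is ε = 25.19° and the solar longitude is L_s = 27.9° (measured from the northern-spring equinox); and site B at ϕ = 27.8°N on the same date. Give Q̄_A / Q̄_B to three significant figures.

Q̄_A / Q̄_B ≈ 0.697

— Configuration A (ϕ=-29.1°):
Solar declination: sin δ = sin ε · sin L_s = sin 25.19° × sin 27.9° = 0.19916, so δ = +11.488°.
cos h₀ = −tan(-29.1°) tan(+11.488°) = 0.1131, h₀ = 1.4574 rad.
Bracket: h₀ sin ϕ sin δ + cos ϕ cos δ sin h₀ = 1.4574×-0.48634×0.19916 + 0.87377×0.97997×0.99358 = -0.141163 + 0.850771 = 0.709608.
Q̄ = (S_0/π) × [bracket] = (589/π) × 0.709608 = 133.04 W/m².
— Configuration B (ϕ=+27.8°):
cos h₀ = −tan(+27.8°) tan(+11.488°) = -0.1072, h₀ = 1.6782 rad.
Bracket: h₀ sin ϕ sin δ + cos ϕ cos δ sin h₀ = 1.6782×0.46639×0.19916 + 0.88458×0.97997×0.99424 = 0.155882 + 0.861869 = 1.017751.
Q̄ = (S_0/π) × [bracket] = (589/π) × 1.017751 = 190.81 W/m².
Ratio Q̄_A / Q̄_B = 133.04 / 190.81 = 0.6972.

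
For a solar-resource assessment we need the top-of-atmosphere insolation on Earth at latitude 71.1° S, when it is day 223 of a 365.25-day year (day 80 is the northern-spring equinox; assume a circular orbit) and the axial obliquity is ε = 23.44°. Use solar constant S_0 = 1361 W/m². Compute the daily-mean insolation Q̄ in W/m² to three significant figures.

Solar longitude: L_s = 360° × (223 − 80)/365.25 = 140.945°.
sin δ = sin 23.44° × sin 140.945° = 0.25064, so δ = +14.515°.
cos h₀ = −tan(-71.1°) tan(+14.515°) = 0.7562, h₀ = 0.7133 rad.
Bracket: h₀ sin ϕ sin δ + cos ϕ cos δ sin h₀ = 0.7133×-0.94609×0.25064 + 0.32392×0.96808×0.65436 = -0.169143 + 0.205195 = 0.036052.
Q̄ = (S_0/π) × [bracket] = (1361/π) × 0.036052 = 15.62 W/m².

Q̄ ≈ 15.6 W/m²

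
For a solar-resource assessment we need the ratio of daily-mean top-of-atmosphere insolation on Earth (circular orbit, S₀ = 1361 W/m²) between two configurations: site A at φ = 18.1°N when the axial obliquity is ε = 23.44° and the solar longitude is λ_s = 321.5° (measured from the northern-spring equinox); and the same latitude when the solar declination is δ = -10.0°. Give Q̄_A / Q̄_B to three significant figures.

— Configuration A (φ=+18.1°):
Solar declination: sin δ = sin ε · sin λ_s = sin 23.44° × sin 321.5° = -0.24763, so δ = -14.337°.
cos H₀ = −tan(+18.1°) tan(-14.337°) = 0.0835, H₀ = 1.4872 rad.
Bracket: H₀ sin φ sin δ + cos φ cos δ sin H₀ = 1.4872×0.31068×-0.24763 + 0.95052×0.96885×0.99650 = -0.114416 + 0.917688 = 0.803272.
Q̄ = (S₀/π) × [bracket] = (1361/π) × 0.803272 = 347.99 W/m².
— Configuration B (φ=+18.1°):
cos H₀ = −tan(+18.1°) tan(-10.000°) = 0.0576, H₀ = 1.5131 rad.
Bracket: H₀ sin φ sin δ + cos φ cos δ sin H₀ = 1.5131×0.31068×-0.17365 + 0.95052×0.98481×0.99834 = -0.081631 + 0.934528 = 0.852897.
Q̄ = (S₀/π) × [bracket] = (1361/π) × 0.852897 = 369.49 W/m².
Ratio Q̄_A / Q̄_B = 347.99 / 369.49 = 0.9418.

Q̄_A / Q̄_B ≈ 0.942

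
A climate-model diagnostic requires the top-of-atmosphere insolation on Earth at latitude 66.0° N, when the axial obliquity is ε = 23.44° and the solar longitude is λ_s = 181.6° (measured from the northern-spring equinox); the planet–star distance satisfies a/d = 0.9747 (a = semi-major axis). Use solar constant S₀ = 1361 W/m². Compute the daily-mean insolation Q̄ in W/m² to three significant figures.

Q̄ ≈ 161 W/m²

Solar declination: sin δ = sin ε · sin λ_s = sin 23.44° × sin 181.6° = -0.01111, so δ = -0.636°.
cos H₀ = −tan(+66.0°) tan(-0.636°) = 0.0249, H₀ = 1.5458 rad.
Bracket: H₀ sin φ sin δ + cos φ cos δ sin H₀ = 1.5458×0.91355×-0.01111 + 0.40674×0.99994×0.99969 = -0.015689 + 0.406590 = 0.390901.
Inverse-square distance factor (a/d)² = 0.9747² = 0.950040.
Q̄ = (S₀/π) × 0.950040 × [bracket] = (1361/π) × 0.950040 × 0.390901 = 160.9 W/m².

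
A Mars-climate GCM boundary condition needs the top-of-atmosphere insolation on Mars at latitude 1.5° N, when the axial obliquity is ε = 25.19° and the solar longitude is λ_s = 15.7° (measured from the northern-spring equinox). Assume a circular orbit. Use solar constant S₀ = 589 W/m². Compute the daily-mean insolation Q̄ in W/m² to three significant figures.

Q̄ ≈ 187 W/m²

Solar declination: sin δ = sin ε · sin λ_s = sin 25.19° × sin 15.7° = 0.11517, so δ = +6.614°.
cos H₀ = −tan(+1.5°) tan(+6.614°) = -0.0030, H₀ = 1.5738 rad.
Bracket: H₀ sin φ sin δ + cos φ cos δ sin H₀ = 1.5738×0.02618×0.11517 + 0.99966×0.99335×1.00000 = 0.004745 + 0.993012 = 0.997757.
Q̄ = (S₀/π) × [bracket] = (589/π) × 0.997757 = 187.1 W/m².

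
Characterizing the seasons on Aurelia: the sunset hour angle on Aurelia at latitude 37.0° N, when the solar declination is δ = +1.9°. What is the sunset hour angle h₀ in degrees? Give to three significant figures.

h₀ = 91.4°

cos h₀ = −tan ϕ · tan δ = −tan(+37.0°) × tan(+1.900°) = -0.0250, so h₀ = 1.5958 rad = 91.43°.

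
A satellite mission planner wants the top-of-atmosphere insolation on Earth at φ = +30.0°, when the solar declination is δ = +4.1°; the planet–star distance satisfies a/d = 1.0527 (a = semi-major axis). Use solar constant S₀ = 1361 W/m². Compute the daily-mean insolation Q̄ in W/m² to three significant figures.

Q̄ ≈ 442 W/m²

cos H₀ = −tan(+30.0°) tan(+4.100°) = -0.0414, H₀ = 1.6122 rad.
Bracket: H₀ sin φ sin δ + cos φ cos δ sin H₀ = 1.6122×0.50000×0.07150 + 0.86603×0.99744×0.99914 = 0.057636 + 0.863070 = 0.920706.
Inverse-square distance factor (a/d)² = 1.0527² = 1.108177.
Q̄ = (S₀/π) × 1.108177 × [bracket] = (1361/π) × 1.108177 × 0.920706 = 442.0 W/m².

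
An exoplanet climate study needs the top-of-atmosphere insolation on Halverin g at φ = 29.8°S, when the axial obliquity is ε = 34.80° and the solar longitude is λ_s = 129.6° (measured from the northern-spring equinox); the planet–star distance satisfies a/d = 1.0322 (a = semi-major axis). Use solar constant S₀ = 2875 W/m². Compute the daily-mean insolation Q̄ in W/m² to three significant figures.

Solar declination: sin δ = sin ε · sin λ_s = sin 34.80° × sin 129.6° = 0.43974, so δ = +26.087°.
cos H₀ = −tan(-29.8°) tan(+26.087°) = 0.2804, H₀ = 1.2866 rad.
Bracket: H₀ sin φ sin δ + cos φ cos δ sin H₀ = 1.2866×-0.49697×0.43974 + 0.86777×0.89812×0.95988 = -0.281170 + 0.748094 = 0.466924.
Inverse-square distance factor (a/d)² = 1.0322² = 1.065437.
Q̄ = (S₀/π) × 1.065437 × [bracket] = (2875/π) × 1.065437 × 0.466924 = 455.3 W/m².

Q̄ ≈ 455 W/m²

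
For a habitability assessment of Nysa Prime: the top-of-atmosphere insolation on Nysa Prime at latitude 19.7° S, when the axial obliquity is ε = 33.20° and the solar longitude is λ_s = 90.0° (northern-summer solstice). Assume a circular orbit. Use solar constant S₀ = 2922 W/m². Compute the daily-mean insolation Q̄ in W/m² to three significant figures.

Q̄ ≈ 483 W/m²

Solar declination: sin δ = sin ε · sin λ_s = sin 33.20° × sin 90.0° = 0.54756, so δ = +33.200°.
cos H₀ = −tan(-19.7°) tan(+33.200°) = 0.2343, H₀ = 1.3343 rad.
Bracket: H₀ sin φ sin δ + cos φ cos δ sin H₀ = 1.3343×-0.33710×0.54756 + 0.94147×0.83676×0.97216 = -0.246288 + 0.765853 = 0.519565.
Q̄ = (S₀/π) × [bracket] = (2922/π) × 0.519565 = 483.2 W/m².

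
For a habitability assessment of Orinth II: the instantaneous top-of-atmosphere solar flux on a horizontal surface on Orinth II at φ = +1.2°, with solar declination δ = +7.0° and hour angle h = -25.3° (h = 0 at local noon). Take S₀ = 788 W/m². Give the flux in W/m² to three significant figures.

cos θ_z = sin φ sin δ + cos φ cos δ cos h = 0.002552 + 0.897147 = 0.899699.
Flux = S₀ · cos θ_z = 788 × 0.899699 = 709.0 W/m².

709 W/m²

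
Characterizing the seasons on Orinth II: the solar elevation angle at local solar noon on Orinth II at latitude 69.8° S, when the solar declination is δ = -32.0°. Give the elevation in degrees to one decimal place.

At local noon the hour angle is zero, so the zenith angle equals |φ − δ| = |-69.8° − (-32.000°)| = 37.800°.
Elevation = 90° − 37.800° = 52.2°.

52.2°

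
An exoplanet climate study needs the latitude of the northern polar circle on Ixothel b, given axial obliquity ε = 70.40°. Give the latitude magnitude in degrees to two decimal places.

19.60°

The polar circle is the lowest latitude that experiences at least one full rotation of continuous daylight at the northern-summer solstice; it lies at |φ| = 90° − ε = 90° − 70.40° = 19.60°.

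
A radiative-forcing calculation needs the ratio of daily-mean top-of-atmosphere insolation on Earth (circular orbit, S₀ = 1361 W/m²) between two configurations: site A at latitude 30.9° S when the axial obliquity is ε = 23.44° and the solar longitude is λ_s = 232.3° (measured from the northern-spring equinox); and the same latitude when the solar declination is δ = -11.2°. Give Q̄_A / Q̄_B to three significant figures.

— Configuration A (φ=-30.9°):
Solar declination: sin δ = sin ε · sin λ_s = sin 23.44° × sin 232.3° = -0.31474, so δ = -18.345°.
cos H₀ = −tan(-30.9°) tan(-18.345°) = -0.1985, H₀ = 1.7706 rad.
Bracket: H₀ sin φ sin δ + cos φ cos δ sin H₀ = 1.7706×-0.51354×-0.31474 + 0.85806×0.94918×0.98011 = 0.286185 + 0.798254 = 1.084439.
Q̄ = (S₀/π) × [bracket] = (1361/π) × 1.084439 = 469.80 W/m².
— Configuration B (φ=-30.9°):
cos H₀ = −tan(-30.9°) tan(-11.200°) = -0.1185, H₀ = 1.6896 rad.
Bracket: H₀ sin φ sin δ + cos φ cos δ sin H₀ = 1.6896×-0.51354×-0.19423 + 0.85806×0.98096×0.99295 = 0.168529 + 0.835788 = 1.004317.
Q̄ = (S₀/π) × [bracket] = (1361/π) × 1.004317 = 435.09 W/m².
Ratio Q̄_A / Q̄_B = 469.80 / 435.09 = 1.080.

Q̄_A / Q̄_B ≈ 1.08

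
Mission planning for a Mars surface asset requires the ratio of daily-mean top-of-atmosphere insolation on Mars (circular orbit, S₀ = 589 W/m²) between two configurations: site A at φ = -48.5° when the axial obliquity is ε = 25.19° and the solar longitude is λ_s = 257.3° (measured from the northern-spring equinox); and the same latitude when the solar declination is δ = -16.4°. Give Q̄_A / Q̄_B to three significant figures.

Q̄_A / Q̄_B ≈ 1.17

— Configuration A (φ=-48.5°):
Solar declination: sin δ = sin ε · sin λ_s = sin 25.19° × sin 257.3° = -0.41521, so δ = -24.532°.
cos H₀ = −tan(-48.5°) tan(-24.532°) = -0.5159, H₀ = 2.1128 rad.
Bracket: H₀ sin φ sin δ + cos φ cos δ sin H₀ = 2.1128×-0.74896×-0.41521 + 0.66262×0.90973×0.85666 = 0.657029 + 0.516399 = 1.173428.
Q̄ = (S₀/π) × [bracket] = (589/π) × 1.173428 = 220.00 W/m².
— Configuration B (φ=-48.5°):
cos H₀ = −tan(-48.5°) tan(-16.400°) = -0.3327, H₀ = 1.9099 rad.
Bracket: H₀ sin φ sin δ + cos φ cos δ sin H₀ = 1.9099×-0.74896×-0.28234 + 0.66262×0.95931×0.94305 = 0.403870 + 0.599457 = 1.003327.
Q̄ = (S₀/π) × [bracket] = (589/π) × 1.003327 = 188.11 W/m².
Ratio Q̄_A / Q̄_B = 220.00 / 188.11 = 1.170.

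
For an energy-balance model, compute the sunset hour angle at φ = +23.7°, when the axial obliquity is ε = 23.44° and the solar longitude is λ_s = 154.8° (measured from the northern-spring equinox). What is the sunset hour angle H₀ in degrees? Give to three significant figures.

H₀ = 94.3°

Solar declination: sin δ = sin ε · sin λ_s = sin 23.44° × sin 154.8° = 0.16937, so δ = +9.751°.
cos H₀ = −tan φ · tan δ = −tan(+23.7°) × tan(+9.751°) = -0.0754, so H₀ = 1.6463 rad = 94.33°.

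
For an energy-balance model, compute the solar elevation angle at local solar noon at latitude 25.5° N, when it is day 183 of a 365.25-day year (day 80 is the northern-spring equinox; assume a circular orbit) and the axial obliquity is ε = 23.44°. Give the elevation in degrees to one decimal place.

87.4°

Solar longitude: λ_s = 360° × (183 − 80)/365.25 = 101.520°.
sin δ = sin 23.44° × sin 101.520° = 0.38978, so δ = +22.941°.
At local noon the hour angle is zero, so the zenith angle equals |φ − δ| = |+25.5° − (+22.941°)| = 2.559°.
Elevation = 90° − 2.559° = 87.4°.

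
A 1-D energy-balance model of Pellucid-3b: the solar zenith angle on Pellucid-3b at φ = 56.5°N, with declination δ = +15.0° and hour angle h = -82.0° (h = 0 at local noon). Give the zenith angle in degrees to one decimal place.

cos θ_z = sin φ sin δ + cos φ cos δ cos h = 0.215826 + 0.074197 = 0.290023.
θ_z = arccos(0.290023) = 73.1°.

θ_z = 73.1°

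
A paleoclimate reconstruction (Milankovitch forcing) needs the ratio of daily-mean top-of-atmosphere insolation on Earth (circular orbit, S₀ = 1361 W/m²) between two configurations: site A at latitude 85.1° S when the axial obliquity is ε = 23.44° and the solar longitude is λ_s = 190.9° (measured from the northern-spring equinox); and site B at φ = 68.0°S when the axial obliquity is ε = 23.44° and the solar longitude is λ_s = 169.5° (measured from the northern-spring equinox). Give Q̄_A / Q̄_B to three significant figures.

— Configuration A (φ=-85.1°):
Solar declination: sin δ = sin ε · sin λ_s = sin 23.44° × sin 190.9° = -0.07522, so δ = -4.314°.
cos H₀ = −tan(-85.1°) tan(-4.314°) = -0.8799, H₀ = 2.6464 rad.
Bracket: H₀ sin φ sin δ + cos φ cos δ sin H₀ = 2.6464×-0.99635×-0.07522 + 0.08542×0.99717×0.47517 = 0.198336 + 0.040474 = 0.238810.
Q̄ = (S₀/π) × [bracket] = (1361/π) × 0.238810 = 103.46 W/m².
— Configuration B (φ=-68.0°):
Solar declination: sin δ = sin ε · sin λ_s = sin 23.44° × sin 169.5° = 0.07249, so δ = +4.157°.
cos H₀ = −tan(-68.0°) tan(+4.157°) = 0.1799, H₀ = 1.3899 rad.
Bracket: H₀ sin φ sin δ + cos φ cos δ sin H₀ = 1.3899×-0.92718×0.07249 + 0.37461×0.99737×0.98369 = -0.093417 + 0.367531 = 0.274114.
Q̄ = (S₀/π) × [bracket] = (1361/π) × 0.274114 = 118.75 W/m².
Ratio Q̄_A / Q̄_B = 103.46 / 118.75 = 0.8712.

Q̄_A / Q̄_B ≈ 0.871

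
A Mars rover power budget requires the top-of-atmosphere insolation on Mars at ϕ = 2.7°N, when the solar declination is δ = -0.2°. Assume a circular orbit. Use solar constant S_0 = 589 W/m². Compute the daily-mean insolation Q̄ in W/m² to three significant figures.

cos h₀ = −tan(+2.7°) tan(-0.200°) = 0.0002, h₀ = 1.5706 rad.
Bracket: h₀ sin ϕ sin δ + cos ϕ cos δ sin h₀ = 1.5706×0.04711×-0.00349 + 0.99889×0.99999×1.00000 = -0.000258 + 0.998880 = 0.998622.
Q̄ = (S_0/π) × [bracket] = (589/π) × 0.998622 = 187.2 W/m².

Q̄ ≈ 187 W/m²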